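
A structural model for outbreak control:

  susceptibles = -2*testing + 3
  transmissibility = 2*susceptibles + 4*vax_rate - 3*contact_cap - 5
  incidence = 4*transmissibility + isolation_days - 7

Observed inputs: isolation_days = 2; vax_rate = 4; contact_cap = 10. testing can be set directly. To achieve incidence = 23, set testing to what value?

Substituting into the transmissibility equation gives transmissibility = -4*testing - 13.
Substituting into the incidence equation gives incidence = -16*testing - 57.
Solve -16*testing - 57 = 23: testing = (23 + 57) / -16 = -5.

testing = -5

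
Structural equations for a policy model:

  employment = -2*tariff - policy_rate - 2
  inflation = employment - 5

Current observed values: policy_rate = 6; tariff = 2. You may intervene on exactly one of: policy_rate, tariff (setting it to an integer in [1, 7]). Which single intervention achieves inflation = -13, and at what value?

Intervening on policy_rate: with other inputs at their observed values, inflation = -policy_rate - 11. Solving for -13 gives policy_rate = 2, within [1, 7].
Intervening on tariff: inflation = -2*tariff - 13. Reaching -13 requires tariff = 0, outside [1, 7].

set policy_rate = 2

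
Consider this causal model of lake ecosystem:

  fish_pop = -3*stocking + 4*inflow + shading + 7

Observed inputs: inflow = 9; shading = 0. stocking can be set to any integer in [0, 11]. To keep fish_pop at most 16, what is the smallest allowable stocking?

Substituting into the fish_pop equation gives fish_pop = -3*stocking + 43.
Require -3*stocking + 43 ≤ 16, so stocking ≥ 9.
The smallest integer in [0, 11] satisfying this is 9.

stocking = 9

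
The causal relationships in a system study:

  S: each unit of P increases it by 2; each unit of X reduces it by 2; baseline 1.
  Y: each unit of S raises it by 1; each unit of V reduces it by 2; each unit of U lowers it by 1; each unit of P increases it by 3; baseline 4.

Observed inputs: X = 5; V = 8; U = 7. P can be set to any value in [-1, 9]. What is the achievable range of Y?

Substituting into the S equation gives S = 2*P - 9.
Substituting into the Y equation gives Y = 5*P - 28.
Linear in P, so extremes are at the endpoints: P = -1 gives Y = -33; P = 9 gives Y = 17.

-33 to 17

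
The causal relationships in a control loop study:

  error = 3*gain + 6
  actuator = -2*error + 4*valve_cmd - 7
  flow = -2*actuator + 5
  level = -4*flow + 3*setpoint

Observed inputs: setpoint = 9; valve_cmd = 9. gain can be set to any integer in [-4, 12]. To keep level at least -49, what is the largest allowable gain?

gain = 4

Substituting into the actuator equation gives actuator = -6*gain + 17.
flow becomes 12*gain - 29.
So level = -48*gain + 143.
Require -48*gain + 143 ≥ -49, so gain ≤ 4.
The largest integer in [-4, 12] satisfying this is 4.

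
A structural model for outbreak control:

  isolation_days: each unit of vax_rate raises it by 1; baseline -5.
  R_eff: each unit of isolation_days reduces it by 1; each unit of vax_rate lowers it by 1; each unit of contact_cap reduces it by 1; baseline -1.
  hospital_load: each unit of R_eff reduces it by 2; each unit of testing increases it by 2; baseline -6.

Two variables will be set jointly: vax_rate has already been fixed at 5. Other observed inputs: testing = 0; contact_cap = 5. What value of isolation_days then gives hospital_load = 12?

isolation_days = -2

With vax_rate held at 5:
Intervening on isolation_days fixes its value directly, overriding its dependence on vax_rate.
Substituting into the R_eff equation gives R_eff = -isolation_days - 11.
Substituting into the hospital_load equation gives hospital_load = 2*isolation_days + 16.
Solve 2*isolation_days + 16 = 12: isolation_days = (12 - 16) / 2 = -2.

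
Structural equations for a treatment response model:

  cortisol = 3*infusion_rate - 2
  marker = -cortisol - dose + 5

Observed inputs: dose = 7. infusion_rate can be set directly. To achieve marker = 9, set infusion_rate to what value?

Substituting into the marker equation gives marker = -3*infusion_rate.
Solve -3*infusion_rate = 9: infusion_rate = 9 / -3 = -3.

infusion_rate = -3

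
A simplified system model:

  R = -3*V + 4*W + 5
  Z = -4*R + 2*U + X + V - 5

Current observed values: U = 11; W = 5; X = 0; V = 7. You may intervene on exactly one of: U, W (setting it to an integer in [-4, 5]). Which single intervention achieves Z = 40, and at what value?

set W = 3

Intervening on U: Z = 2*U - 14. Reaching 40 requires U = 27, outside [-4, 5].
Intervening on W: with other inputs at their observed values, Z = -16*W + 88. Solving for 40 gives W = 3, within [-4, 5].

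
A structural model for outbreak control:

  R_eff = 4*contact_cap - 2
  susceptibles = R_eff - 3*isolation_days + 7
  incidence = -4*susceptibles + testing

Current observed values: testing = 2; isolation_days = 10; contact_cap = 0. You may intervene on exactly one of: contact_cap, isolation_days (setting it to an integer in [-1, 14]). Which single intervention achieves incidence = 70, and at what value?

set contact_cap = 2

Intervening on contact_cap: with other inputs at their observed values, incidence = -16*contact_cap + 102. Solving for 70 gives contact_cap = 2, within [-1, 14].
Intervening on isolation_days: incidence = 12*isolation_days - 18. Reaching 70 requires isolation_days = 22/3, not an integer.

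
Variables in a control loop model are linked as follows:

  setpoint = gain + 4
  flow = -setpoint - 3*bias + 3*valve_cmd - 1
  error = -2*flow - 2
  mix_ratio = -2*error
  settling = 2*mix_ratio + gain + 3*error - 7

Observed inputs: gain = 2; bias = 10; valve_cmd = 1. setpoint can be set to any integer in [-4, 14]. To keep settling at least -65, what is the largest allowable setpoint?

Intervening on setpoint fixes its value directly, overriding its dependence on gain.
Substituting into the flow equation gives flow = -setpoint - 28.
Substituting into the error equation gives error = 2*setpoint + 54.
mix_ratio becomes -4*setpoint - 108.
Substituting into the settling equation gives settling = -2*setpoint - 59.
Require -2*setpoint - 59 ≥ -65, so setpoint ≤ 3.
The largest integer in [-4, 14] satisfying this is 3.

setpoint = 3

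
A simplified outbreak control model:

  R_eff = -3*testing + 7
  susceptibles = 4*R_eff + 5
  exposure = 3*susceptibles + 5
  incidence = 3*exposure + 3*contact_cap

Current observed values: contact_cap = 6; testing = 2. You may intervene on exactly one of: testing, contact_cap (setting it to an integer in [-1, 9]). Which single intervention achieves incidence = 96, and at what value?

Intervening on testing: incidence = -108*testing + 330. Reaching 96 requires testing = 13/6, not an integer.
Intervening on contact_cap: with other inputs at their observed values, incidence = 3*contact_cap + 96. Solving for 96 gives contact_cap = 0, within [-1, 9].

set contact_cap = 0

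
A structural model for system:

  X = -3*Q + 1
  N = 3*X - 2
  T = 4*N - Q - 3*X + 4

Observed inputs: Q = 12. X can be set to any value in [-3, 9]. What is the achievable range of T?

-43 to 65

Intervening on X fixes its value directly, overriding its dependence on Q.
Substituting into the T equation gives T = 9*X - 16.
Linear in X, so extremes are at the endpoints: X = -3 gives T = -43; X = 9 gives T = 65.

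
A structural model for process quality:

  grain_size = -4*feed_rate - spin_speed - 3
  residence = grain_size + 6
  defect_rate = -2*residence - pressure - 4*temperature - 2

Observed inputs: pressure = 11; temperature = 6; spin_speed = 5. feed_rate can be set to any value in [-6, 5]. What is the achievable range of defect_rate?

-81 to 7

Substituting into the grain_size equation gives grain_size = -4*feed_rate - 8.
Substituting into the residence equation gives residence = -4*feed_rate - 2.
So defect_rate = 8*feed_rate - 33.
Linear in feed_rate, so extremes are at the endpoints: feed_rate = -6 gives defect_rate = -81; feed_rate = 5 gives defect_rate = 7.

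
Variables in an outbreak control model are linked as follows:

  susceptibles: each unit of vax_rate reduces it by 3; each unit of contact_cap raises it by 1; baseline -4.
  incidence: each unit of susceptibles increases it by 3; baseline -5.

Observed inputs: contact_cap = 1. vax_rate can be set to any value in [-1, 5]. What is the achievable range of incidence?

-59 to -5

Substituting into the susceptibles equation gives susceptibles = -3*vax_rate - 3.
incidence becomes -9*vax_rate - 14.
Linear in vax_rate, so extremes are at the endpoints: vax_rate = -1 gives incidence = -5; vax_rate = 5 gives incidence = -59.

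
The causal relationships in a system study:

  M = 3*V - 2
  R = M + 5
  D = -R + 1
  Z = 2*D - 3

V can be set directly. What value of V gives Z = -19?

V = 2

Substituting into the R equation gives R = 3*V + 3.
So D = -3*V - 2.
Substituting into the Z equation gives Z = -6*V - 7.
Solve -6*V - 7 = -19: V = (-19 + 7) / -6 = 2.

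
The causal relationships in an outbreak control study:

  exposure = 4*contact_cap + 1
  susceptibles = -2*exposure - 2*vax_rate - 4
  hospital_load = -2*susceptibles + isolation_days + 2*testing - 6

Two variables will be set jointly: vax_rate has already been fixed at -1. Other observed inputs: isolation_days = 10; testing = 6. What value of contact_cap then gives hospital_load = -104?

contact_cap = -8

With vax_rate held at -1:
Substituting into the susceptibles equation gives susceptibles = -8*contact_cap - 4.
hospital_load becomes 16*contact_cap + 24.
Solve 16*contact_cap + 24 = -104: contact_cap = (-104 - 24) / 16 = -8.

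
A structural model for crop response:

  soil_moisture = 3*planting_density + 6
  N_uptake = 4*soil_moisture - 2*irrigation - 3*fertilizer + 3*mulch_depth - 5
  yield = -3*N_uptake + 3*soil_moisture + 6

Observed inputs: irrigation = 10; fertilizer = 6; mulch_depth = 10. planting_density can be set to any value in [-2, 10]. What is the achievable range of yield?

-279 to 45

Substituting into the N_uptake equation gives N_uptake = 12*planting_density + 11.
Substituting into the yield equation gives yield = -27*planting_density - 9.
Linear in planting_density, so extremes are at the endpoints: planting_density = -2 gives yield = 45; planting_density = 10 gives yield = -279.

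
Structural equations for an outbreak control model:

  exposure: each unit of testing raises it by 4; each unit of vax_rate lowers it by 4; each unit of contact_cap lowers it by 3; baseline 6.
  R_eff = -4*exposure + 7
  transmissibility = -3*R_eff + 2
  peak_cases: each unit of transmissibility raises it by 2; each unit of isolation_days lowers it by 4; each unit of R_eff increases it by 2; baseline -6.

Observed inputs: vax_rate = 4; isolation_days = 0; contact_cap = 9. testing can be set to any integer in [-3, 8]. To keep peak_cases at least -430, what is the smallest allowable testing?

Substituting into the exposure equation gives exposure = 4*testing - 37.
R_eff becomes -16*testing + 155.
transmissibility becomes 48*testing - 463.
Substituting into the peak_cases equation gives peak_cases = 64*testing - 622.
Require 64*testing - 622 ≥ -430, so testing ≥ 3.
The smallest integer in [-3, 8] satisfying this is 3.

testing = 3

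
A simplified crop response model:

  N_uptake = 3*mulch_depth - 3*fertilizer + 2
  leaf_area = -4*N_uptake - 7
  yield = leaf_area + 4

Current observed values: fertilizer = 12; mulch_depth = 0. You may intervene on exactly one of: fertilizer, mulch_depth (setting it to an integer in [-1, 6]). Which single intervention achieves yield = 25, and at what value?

Intervening on fertilizer: with other inputs at their observed values, yield = 12*fertilizer - 11. Solving for 25 gives fertilizer = 3, within [-1, 6].
Intervening on mulch_depth: yield = -12*mulch_depth + 133. Reaching 25 requires mulch_depth = 9, outside [-1, 6].

set fertilizer = 3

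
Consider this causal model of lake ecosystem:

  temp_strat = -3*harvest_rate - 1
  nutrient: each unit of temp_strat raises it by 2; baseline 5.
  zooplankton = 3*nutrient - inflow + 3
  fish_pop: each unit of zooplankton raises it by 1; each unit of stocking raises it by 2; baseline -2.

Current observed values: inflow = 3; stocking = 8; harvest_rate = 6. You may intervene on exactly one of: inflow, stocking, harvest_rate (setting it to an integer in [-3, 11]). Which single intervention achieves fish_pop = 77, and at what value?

Intervening on inflow: fish_pop = -inflow - 82. Reaching 77 requires inflow = -159, outside [-3, 11].
Intervening on stocking: fish_pop = 2*stocking - 101. Reaching 77 requires stocking = 89, outside [-3, 11].
Intervening on harvest_rate: with other inputs at their observed values, fish_pop = -18*harvest_rate + 23. Solving for 77 gives harvest_rate = -3, within [-3, 11].

set harvest_rate = -3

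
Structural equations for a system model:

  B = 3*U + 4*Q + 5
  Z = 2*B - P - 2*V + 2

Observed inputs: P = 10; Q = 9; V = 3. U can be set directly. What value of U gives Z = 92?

U = 4

Substituting into the B equation gives B = 3*U + 41.
So Z = 6*U + 68.
Solve 6*U + 68 = 92: U = (92 - 68) / 6 = 4.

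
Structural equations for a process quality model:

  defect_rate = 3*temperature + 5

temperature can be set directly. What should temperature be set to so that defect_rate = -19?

Solve 3*temperature + 5 = -19: temperature = (-19 - 5) / 3 = -8.

temperature = -8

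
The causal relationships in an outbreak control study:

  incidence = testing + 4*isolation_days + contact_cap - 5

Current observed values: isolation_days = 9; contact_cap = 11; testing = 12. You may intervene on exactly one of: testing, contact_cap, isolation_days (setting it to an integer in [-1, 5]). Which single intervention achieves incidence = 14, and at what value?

set isolation_days = -1

Intervening on testing: incidence = testing + 42. Reaching 14 requires testing = -28, outside [-1, 5].
Intervening on contact_cap: incidence = contact_cap + 43. Reaching 14 requires contact_cap = -29, outside [-1, 5].
Intervening on isolation_days: with other inputs at their observed values, incidence = 4*isolation_days + 18. Solving for 14 gives isolation_days = -1, within [-1, 5].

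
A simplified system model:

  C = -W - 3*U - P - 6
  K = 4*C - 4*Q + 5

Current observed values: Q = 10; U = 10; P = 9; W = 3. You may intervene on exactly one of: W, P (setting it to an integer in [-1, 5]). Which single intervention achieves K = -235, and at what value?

set W = 5

Intervening on W: with other inputs at their observed values, K = -4*W - 215. Solving for -235 gives W = 5, within [-1, 5].
Intervening on P: K = -4*P - 191. Reaching -235 requires P = 11, outside [-1, 5].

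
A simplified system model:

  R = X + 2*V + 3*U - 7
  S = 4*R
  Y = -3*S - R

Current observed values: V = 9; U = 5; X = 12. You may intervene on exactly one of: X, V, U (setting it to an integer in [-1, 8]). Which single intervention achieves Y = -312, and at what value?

set V = 2

Intervening on X: Y = -13*X - 338. Reaching -312 requires X = -2, outside [-1, 8].
Intervening on V: with other inputs at their observed values, Y = -26*V - 260. Solving for -312 gives V = 2, within [-1, 8].
Intervening on U: Y = -39*U - 299. Reaching -312 requires U = 1/3, not an integer.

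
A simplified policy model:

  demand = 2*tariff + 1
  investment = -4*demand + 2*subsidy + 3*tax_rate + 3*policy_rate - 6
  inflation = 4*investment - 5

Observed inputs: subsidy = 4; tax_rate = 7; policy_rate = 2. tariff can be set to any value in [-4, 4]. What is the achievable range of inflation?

-33 to 223

Substituting into the investment equation gives investment = -8*tariff + 25.
So inflation = -32*tariff + 95.
Linear in tariff, so extremes are at the endpoints: tariff = -4 gives inflation = 223; tariff = 4 gives inflation = -33.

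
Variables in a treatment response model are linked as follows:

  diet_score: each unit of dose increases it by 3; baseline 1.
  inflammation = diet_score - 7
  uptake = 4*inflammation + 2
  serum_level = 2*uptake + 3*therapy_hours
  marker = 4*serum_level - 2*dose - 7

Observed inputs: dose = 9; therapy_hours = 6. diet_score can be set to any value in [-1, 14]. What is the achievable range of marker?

Intervening on diet_score fixes its value directly, overriding its dependence on dose.
Substituting into the uptake equation gives uptake = 4*diet_score - 26.
Substituting into the serum_level equation gives serum_level = 8*diet_score - 34.
Substituting into the marker equation gives marker = 32*diet_score - 161.
Linear in diet_score, so extremes are at the endpoints: diet_score = -1 gives marker = -193; diet_score = 14 gives marker = 287.

-193 to 287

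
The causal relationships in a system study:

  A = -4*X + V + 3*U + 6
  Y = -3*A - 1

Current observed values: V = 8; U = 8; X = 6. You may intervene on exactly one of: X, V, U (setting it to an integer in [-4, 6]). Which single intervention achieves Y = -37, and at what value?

set V = 6

Intervening on X: Y = 12*X - 115. Reaching -37 requires X = 13/2, not an integer.
Intervening on V: with other inputs at their observed values, Y = -3*V - 19. Solving for -37 gives V = 6, within [-4, 6].
Intervening on U: Y = -9*U + 29. Reaching -37 requires U = 22/3, not an integer.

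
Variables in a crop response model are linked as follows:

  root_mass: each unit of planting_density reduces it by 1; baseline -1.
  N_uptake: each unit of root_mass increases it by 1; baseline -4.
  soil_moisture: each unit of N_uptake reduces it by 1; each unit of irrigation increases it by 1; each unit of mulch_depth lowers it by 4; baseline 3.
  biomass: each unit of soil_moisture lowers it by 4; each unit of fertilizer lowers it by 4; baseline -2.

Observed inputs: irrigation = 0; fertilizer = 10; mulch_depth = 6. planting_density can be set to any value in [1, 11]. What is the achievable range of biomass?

-22 to 18

Substituting into the N_uptake equation gives N_uptake = -planting_density - 5.
So soil_moisture = planting_density - 16.
Substituting into the biomass equation gives biomass = -4*planting_density + 22.
Linear in planting_density, so extremes are at the endpoints: planting_density = 1 gives biomass = 18; planting_density = 11 gives biomass = -22.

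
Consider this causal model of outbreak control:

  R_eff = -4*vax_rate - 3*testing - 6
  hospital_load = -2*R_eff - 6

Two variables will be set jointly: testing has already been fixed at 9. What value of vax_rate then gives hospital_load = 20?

With testing held at 9:
Substituting into the R_eff equation gives R_eff = -4*vax_rate - 33.
Substituting into the hospital_load equation gives hospital_load = 8*vax_rate + 60.
Solve 8*vax_rate + 60 = 20: vax_rate = (20 - 60) / 8 = -5.

vax_rate = -5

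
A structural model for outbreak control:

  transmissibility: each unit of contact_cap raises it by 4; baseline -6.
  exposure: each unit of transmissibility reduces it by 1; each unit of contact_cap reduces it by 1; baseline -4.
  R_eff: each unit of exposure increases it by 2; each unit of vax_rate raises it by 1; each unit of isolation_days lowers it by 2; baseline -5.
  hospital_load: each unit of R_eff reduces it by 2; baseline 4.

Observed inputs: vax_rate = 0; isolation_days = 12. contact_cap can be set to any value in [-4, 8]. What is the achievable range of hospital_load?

Substituting into the exposure equation gives exposure = -5*contact_cap + 2.
This gives R_eff = -10*contact_cap - 25.
Substituting into the hospital_load equation gives hospital_load = 20*contact_cap + 54.
Linear in contact_cap, so extremes are at the endpoints: contact_cap = -4 gives hospital_load = -26; contact_cap = 8 gives hospital_load = 214.

-26 to 214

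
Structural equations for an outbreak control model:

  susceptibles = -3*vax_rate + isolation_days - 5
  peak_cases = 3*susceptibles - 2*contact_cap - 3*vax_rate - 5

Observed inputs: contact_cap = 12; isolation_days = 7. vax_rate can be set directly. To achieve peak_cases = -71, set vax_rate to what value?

vax_rate = 4

Substituting into the susceptibles equation gives susceptibles = -3*vax_rate + 2.
So peak_cases = -12*vax_rate - 23.
Solve -12*vax_rate - 23 = -71: vax_rate = (-71 + 23) / -12 = 4.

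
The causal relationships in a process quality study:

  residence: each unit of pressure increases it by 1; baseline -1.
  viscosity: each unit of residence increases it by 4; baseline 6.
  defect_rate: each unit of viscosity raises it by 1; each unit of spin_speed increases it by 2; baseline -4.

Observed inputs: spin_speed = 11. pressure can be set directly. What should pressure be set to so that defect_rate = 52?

pressure = 8

Substituting into the viscosity equation gives viscosity = 4*pressure + 2.
defect_rate becomes 4*pressure + 20.
Solve 4*pressure + 20 = 52: pressure = (52 - 20) / 4 = 8.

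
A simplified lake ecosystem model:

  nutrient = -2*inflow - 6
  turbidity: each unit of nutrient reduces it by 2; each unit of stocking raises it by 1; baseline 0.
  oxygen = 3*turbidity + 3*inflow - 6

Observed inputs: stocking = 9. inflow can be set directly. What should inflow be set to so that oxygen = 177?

inflow = 8

Substituting into the turbidity equation gives turbidity = 4*inflow + 21.
oxygen becomes 15*inflow + 57.
Solve 15*inflow + 57 = 177: inflow = (177 - 57) / 15 = 8.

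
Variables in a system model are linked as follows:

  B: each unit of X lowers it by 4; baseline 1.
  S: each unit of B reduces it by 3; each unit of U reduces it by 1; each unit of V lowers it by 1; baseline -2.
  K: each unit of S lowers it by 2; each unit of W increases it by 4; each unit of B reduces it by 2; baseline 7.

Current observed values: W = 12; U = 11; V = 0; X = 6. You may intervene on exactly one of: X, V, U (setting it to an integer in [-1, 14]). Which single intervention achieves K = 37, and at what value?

Intervening on X: with other inputs at their observed values, K = -16*X + 85. Solving for 37 gives X = 3, within [-1, 14].
Intervening on V: K = 2*V - 11. Reaching 37 requires V = 24, outside [-1, 14].
Intervening on U: K = 2*U - 33. Reaching 37 requires U = 35, outside [-1, 14].

set X = 3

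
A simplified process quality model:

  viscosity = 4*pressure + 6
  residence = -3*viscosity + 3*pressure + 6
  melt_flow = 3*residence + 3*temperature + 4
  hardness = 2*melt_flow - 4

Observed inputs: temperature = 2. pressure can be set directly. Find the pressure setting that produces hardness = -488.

pressure = 8

Substituting into the residence equation gives residence = -9*pressure - 12.
Substituting into the melt_flow equation gives melt_flow = -27*pressure - 26.
So hardness = -54*pressure - 56.
Solve -54*pressure - 56 = -488: pressure = (-488 + 56) / -54 = 8.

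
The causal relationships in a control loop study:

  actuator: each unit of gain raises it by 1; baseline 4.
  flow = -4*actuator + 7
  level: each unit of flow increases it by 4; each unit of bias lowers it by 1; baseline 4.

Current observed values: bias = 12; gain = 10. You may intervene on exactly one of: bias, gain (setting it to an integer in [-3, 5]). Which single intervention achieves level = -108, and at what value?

Intervening on bias: level = -bias - 192. Reaching -108 requires bias = -84, outside [-3, 5].
Intervening on gain: with other inputs at their observed values, level = -16*gain - 44. Solving for -108 gives gain = 4, within [-3, 5].

set gain = 4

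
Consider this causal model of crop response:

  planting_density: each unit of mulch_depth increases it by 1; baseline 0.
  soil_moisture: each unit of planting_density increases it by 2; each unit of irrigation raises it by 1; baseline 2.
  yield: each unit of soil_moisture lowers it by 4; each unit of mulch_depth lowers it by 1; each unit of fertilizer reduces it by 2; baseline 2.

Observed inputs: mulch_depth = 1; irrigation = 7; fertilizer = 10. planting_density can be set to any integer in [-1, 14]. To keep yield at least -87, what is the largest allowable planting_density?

planting_density = 4

Intervening on planting_density fixes its value directly, overriding its dependence on mulch_depth.
Substituting into the soil_moisture equation gives soil_moisture = 2*planting_density + 9.
Substituting into the yield equation gives yield = -8*planting_density - 55.
Require -8*planting_density - 55 ≥ -87, so planting_density ≤ 4.
The largest integer in [-1, 14] satisfying this is 4.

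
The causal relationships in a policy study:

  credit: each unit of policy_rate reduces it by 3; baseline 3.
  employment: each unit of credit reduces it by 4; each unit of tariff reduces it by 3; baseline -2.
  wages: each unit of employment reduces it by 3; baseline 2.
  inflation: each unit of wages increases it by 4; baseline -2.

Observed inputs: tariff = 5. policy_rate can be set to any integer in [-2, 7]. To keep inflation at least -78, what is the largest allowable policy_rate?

Substituting into the employment equation gives employment = 12*policy_rate - 29.
Substituting into the wages equation gives wages = -36*policy_rate + 89.
Substituting into the inflation equation gives inflation = -144*policy_rate + 354.
Require -144*policy_rate + 354 ≥ -78, so policy_rate ≤ 3.
The largest integer in [-2, 7] satisfying this is 3.

policy_rate = 3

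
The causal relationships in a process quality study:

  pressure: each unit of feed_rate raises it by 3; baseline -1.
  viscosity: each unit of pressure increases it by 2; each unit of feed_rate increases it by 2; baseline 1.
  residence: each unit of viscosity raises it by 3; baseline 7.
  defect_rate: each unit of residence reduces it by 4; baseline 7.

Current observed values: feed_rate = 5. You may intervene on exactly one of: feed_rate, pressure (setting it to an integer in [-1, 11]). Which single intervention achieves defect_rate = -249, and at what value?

set pressure = 4

Intervening on feed_rate: defect_rate = -96*feed_rate - 9. Reaching -249 requires feed_rate = 5/2, not an integer.
Intervening on pressure: with other inputs at their observed values, defect_rate = -24*pressure - 153. Solving for -249 gives pressure = 4, within [-1, 11].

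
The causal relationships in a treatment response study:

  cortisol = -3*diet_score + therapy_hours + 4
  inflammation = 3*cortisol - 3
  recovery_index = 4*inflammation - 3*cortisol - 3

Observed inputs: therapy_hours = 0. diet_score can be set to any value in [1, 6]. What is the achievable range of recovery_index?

-141 to -6

Substituting into the cortisol equation gives cortisol = -3*diet_score + 4.
Substituting into the inflammation equation gives inflammation = -9*diet_score + 9.
recovery_index becomes -27*diet_score + 21.
Linear in diet_score, so extremes are at the endpoints: diet_score = 1 gives recovery_index = -6; diet_score = 6 gives recovery_index = -141.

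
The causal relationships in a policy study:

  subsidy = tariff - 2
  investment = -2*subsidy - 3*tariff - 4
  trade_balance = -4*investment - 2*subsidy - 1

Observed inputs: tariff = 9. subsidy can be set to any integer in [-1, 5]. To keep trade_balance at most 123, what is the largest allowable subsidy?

subsidy = 0

Intervening on subsidy fixes its value directly, overriding its dependence on tariff.
Substituting into the investment equation gives investment = -2*subsidy - 31.
Substituting into the trade_balance equation gives trade_balance = 6*subsidy + 123.
Require 6*subsidy + 123 ≤ 123, so subsidy ≤ 0.
The largest integer in [-1, 5] satisfying this is 0.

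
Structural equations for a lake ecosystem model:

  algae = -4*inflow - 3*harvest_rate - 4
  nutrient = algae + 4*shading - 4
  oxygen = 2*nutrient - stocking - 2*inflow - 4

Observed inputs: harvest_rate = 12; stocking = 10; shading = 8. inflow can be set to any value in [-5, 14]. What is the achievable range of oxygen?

-178 to 12

Substituting into the algae equation gives algae = -4*inflow - 40.
Substituting into the nutrient equation gives nutrient = -4*inflow - 12.
Substituting into the oxygen equation gives oxygen = -10*inflow - 38.
Linear in inflow, so extremes are at the endpoints: inflow = -5 gives oxygen = 12; inflow = 14 gives oxygen = -178.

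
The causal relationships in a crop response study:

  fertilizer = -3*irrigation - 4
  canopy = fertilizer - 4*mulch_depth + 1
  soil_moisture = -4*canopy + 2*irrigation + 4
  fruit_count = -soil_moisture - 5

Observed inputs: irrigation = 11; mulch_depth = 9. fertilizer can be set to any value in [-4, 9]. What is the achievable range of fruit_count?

-187 to -135

Intervening on fertilizer fixes its value directly, overriding its dependence on irrigation.
Substituting into the canopy equation gives canopy = fertilizer - 35.
Substituting into the soil_moisture equation gives soil_moisture = -4*fertilizer + 166.
Substituting into the fruit_count equation gives fruit_count = 4*fertilizer - 171.
Linear in fertilizer, so extremes are at the endpoints: fertilizer = -4 gives fruit_count = -187; fertilizer = 9 gives fruit_count = -135.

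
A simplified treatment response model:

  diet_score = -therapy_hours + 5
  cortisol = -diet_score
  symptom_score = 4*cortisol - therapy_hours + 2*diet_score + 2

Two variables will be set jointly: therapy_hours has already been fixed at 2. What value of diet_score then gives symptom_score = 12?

diet_score = -6

With therapy_hours held at 2:
Intervening on diet_score fixes its value directly, overriding its dependence on therapy_hours.
Substituting into the symptom_score equation gives symptom_score = -2*diet_score.
Solve -2*diet_score = 12: diet_score = 12 / -2 = -6.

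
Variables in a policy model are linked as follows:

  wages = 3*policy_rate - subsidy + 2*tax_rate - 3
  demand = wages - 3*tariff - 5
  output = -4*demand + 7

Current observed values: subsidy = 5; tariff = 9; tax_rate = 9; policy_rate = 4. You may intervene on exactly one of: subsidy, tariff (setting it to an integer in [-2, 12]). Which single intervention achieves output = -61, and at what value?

set tariff = 0

Intervening on subsidy: output = 4*subsidy + 27. Reaching -61 requires subsidy = -22, outside [-2, 12].
Intervening on tariff: with other inputs at their observed values, output = 12*tariff - 61. Solving for -61 gives tariff = 0, within [-2, 12].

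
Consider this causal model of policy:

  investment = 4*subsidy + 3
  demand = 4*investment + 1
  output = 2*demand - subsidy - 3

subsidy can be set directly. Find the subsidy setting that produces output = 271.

Substituting into the demand equation gives demand = 16*subsidy + 13.
So output = 31*subsidy + 23.
Solve 31*subsidy + 23 = 271: subsidy = (271 - 23) / 31 = 8.

subsidy = 8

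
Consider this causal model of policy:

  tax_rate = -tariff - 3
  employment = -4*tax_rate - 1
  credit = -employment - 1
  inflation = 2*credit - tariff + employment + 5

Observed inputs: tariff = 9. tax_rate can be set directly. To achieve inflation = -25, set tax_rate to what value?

tax_rate = -5

Intervening on tax_rate fixes its value directly, overriding its dependence on tariff.
Substituting into the credit equation gives credit = 4*tax_rate.
inflation becomes 4*tax_rate - 5.
Solve 4*tax_rate - 5 = -25: tax_rate = (-25 + 5) / 4 = -5.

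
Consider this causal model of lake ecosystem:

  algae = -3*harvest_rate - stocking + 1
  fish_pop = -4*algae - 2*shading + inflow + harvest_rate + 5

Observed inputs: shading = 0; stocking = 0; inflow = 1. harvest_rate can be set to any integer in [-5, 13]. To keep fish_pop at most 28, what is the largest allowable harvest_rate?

Substituting into the algae equation gives algae = -3*harvest_rate + 1.
So fish_pop = 13*harvest_rate + 2.
Require 13*harvest_rate + 2 ≤ 28, so harvest_rate ≤ 2.
The largest integer in [-5, 13] satisfying this is 2.

harvest_rate = 2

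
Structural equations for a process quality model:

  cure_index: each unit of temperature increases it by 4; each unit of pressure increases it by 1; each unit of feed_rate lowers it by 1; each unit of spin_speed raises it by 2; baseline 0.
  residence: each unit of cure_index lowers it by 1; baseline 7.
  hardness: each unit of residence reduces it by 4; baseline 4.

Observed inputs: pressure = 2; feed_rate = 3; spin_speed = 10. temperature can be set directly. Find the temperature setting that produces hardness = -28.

temperature = -5

Substituting into the cure_index equation gives cure_index = 4*temperature + 19.
residence becomes -4*temperature - 12.
Substituting into the hardness equation gives hardness = 16*temperature + 52.
Solve 16*temperature + 52 = -28: temperature = (-28 - 52) / 16 = -5.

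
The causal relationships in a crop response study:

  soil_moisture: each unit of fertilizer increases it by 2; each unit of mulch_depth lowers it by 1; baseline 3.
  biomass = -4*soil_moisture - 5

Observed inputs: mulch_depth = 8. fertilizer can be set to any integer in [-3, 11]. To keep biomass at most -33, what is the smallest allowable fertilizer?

fertilizer = 6

Substituting into the soil_moisture equation gives soil_moisture = 2*fertilizer - 5.
Substituting into the biomass equation gives biomass = -8*fertilizer + 15.
Require -8*fertilizer + 15 ≤ -33, so fertilizer ≥ 6.
The smallest integer in [-3, 11] satisfying this is 6.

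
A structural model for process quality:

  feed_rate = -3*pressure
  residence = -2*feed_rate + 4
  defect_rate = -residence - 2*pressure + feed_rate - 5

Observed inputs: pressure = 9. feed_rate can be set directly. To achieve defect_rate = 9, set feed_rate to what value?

Intervening on feed_rate fixes its value directly, overriding its dependence on pressure.
Substituting into the defect_rate equation gives defect_rate = 3*feed_rate - 27.
Solve 3*feed_rate - 27 = 9: feed_rate = (9 + 27) / 3 = 12.

feed_rate = 12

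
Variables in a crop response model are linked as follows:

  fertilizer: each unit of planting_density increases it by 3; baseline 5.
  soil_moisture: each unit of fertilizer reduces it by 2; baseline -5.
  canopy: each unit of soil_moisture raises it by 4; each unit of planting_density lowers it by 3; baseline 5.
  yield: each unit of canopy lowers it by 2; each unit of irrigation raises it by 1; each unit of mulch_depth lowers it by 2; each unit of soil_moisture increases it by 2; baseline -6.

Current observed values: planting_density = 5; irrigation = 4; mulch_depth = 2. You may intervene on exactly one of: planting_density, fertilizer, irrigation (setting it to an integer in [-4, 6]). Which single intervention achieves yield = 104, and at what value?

Intervening on planting_density: yield = 42*planting_density + 74. Reaching 104 requires planting_density = 5/7, not an integer.
Intervening on fertilizer: with other inputs at their observed values, yield = 12*fertilizer + 44. Solving for 104 gives fertilizer = 5, within [-4, 6].
Intervening on irrigation: yield = irrigation + 280. Reaching 104 requires irrigation = -176, outside [-4, 6].

set fertilizer = 5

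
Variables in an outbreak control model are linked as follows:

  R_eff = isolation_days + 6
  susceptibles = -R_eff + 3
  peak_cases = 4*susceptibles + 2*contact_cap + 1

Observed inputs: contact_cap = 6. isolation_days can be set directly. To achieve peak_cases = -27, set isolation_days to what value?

isolation_days = 7

Substituting into the susceptibles equation gives susceptibles = -isolation_days - 3.
Substituting into the peak_cases equation gives peak_cases = -4*isolation_days + 1.
Solve -4*isolation_days + 1 = -27: isolation_days = (-27 - 1) / -4 = 7.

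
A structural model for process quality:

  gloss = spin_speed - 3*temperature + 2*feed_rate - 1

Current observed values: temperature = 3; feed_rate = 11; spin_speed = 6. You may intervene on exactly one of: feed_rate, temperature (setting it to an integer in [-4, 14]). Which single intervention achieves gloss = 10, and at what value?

Intervening on feed_rate: with other inputs at their observed values, gloss = 2*feed_rate - 4. Solving for 10 gives feed_rate = 7, within [-4, 14].
Intervening on temperature: gloss = -3*temperature + 27. Reaching 10 requires temperature = 17/3, not an integer.

set feed_rate = 7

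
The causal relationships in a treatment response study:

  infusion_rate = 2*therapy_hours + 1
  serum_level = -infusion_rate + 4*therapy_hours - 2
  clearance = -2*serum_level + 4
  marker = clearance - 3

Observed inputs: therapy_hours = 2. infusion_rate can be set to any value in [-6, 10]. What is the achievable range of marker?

-23 to 9

Intervening on infusion_rate fixes its value directly, overriding its dependence on therapy_hours.
Substituting into the serum_level equation gives serum_level = -infusion_rate + 6.
Substituting into the clearance equation gives clearance = 2*infusion_rate - 8.
Substituting into the marker equation gives marker = 2*infusion_rate - 11.
Linear in infusion_rate, so extremes are at the endpoints: infusion_rate = -6 gives marker = -23; infusion_rate = 10 gives marker = 9.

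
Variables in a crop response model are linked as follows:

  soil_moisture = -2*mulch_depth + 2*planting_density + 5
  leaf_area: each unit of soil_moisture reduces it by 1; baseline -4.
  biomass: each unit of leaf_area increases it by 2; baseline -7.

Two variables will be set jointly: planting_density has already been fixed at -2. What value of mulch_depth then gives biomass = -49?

mulch_depth = -8

With planting_density held at -2:
Substituting into the soil_moisture equation gives soil_moisture = -2*mulch_depth + 1.
Substituting into the leaf_area equation gives leaf_area = 2*mulch_depth - 5.
Substituting into the biomass equation gives biomass = 4*mulch_depth - 17.
Solve 4*mulch_depth - 17 = -49: mulch_depth = (-49 + 17) / 4 = -8.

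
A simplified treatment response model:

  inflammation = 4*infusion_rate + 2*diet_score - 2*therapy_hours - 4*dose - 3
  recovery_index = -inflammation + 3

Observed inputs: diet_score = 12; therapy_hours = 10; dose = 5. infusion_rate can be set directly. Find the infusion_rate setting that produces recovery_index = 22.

infusion_rate = 0

Substituting into the inflammation equation gives inflammation = 4*infusion_rate - 19.
Substituting into the recovery_index equation gives recovery_index = -4*infusion_rate + 22.
Solve -4*infusion_rate + 22 = 22: infusion_rate = (22 - 22) / -4 = 0.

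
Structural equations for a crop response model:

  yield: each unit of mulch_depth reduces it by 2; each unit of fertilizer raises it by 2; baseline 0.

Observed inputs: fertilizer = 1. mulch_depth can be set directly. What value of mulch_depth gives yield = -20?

mulch_depth = 11

Substituting into the yield equation gives yield = -2*mulch_depth + 2.
Solve -2*mulch_depth + 2 = -20: mulch_depth = (-20 - 2) / -2 = 11.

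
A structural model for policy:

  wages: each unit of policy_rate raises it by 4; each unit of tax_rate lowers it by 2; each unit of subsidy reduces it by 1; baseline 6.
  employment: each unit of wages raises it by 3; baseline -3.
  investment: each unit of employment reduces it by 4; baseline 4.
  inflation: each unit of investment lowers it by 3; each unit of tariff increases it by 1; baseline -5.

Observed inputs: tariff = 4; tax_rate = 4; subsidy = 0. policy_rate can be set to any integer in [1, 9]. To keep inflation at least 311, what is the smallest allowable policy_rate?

policy_rate = 3

Substituting into the wages equation gives wages = 4*policy_rate - 2.
So employment = 12*policy_rate - 9.
Substituting into the investment equation gives investment = -48*policy_rate + 40.
Substituting into the inflation equation gives inflation = 144*policy_rate - 121.
Require 144*policy_rate - 121 ≥ 311, so policy_rate ≥ 3.
The smallest integer in [1, 9] satisfying this is 3.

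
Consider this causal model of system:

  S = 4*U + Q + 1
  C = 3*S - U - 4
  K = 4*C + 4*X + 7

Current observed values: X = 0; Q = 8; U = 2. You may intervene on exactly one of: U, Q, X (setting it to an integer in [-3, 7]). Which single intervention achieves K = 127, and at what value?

set Q = 3

Intervening on U: K = 44*U + 99. Reaching 127 requires U = 7/11, not an integer.
Intervening on Q: with other inputs at their observed values, K = 12*Q + 91. Solving for 127 gives Q = 3, within [-3, 7].
Intervening on X: K = 4*X + 187. Reaching 127 requires X = -15, outside [-3, 7].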